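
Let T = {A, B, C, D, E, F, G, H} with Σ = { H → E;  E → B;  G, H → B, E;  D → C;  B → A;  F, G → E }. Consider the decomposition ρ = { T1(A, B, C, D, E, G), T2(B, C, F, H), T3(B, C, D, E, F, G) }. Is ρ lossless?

Chase test. Columns are A, B, C, D, E, F, G, H; row i has aⱼ where attribute j ∈ Ti, else bᵢⱼ.
Initial tableau (one row per fragment):
  row 1: a1 a2 a3 a4 a5 b16 a7 b18
  row 2: b21 a2 a3 b24 b25 a6 b27 a8
  row 3: b31 a2 a3 a4 a5 a6 a7 b38
Rows 1 and 2 agree on B; apply B→A and equate their A entries.
Rows 1 and 3 agree on B; apply B→A and equate their A entries.
No row becomes fully distinguished — the join is lossy.

No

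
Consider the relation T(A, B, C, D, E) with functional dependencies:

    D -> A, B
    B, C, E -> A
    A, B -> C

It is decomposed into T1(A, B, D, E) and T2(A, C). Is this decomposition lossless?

No

Common attributes: T1 ∩ T2 = {A}.
No dependency enlarges {A}, so (A)⁺ = {A}.
The closure contains neither all of T1 = {A, B, D, E} nor all of T2 = {A, C}, so the common attributes are not a superkey of either fragment. The join is lossy.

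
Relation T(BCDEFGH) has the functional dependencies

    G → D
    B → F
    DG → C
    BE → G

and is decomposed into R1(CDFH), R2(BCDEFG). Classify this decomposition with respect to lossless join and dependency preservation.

lossy but dependency-preserving

Lossless test: (CDF)⁺ = {CDF}, which is a superkey of neither fragment — lossy.
Dependency preservation: every FD's attributes lie within a single fragment, so each can be enforced locally — preserved.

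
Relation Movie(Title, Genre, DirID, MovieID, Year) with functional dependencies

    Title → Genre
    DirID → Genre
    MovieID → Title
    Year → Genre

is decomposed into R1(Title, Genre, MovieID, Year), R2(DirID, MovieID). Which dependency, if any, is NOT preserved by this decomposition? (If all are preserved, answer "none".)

DirID → Genre

Check DirID → Genre: no single fragment contains all of {Genre, DirID}, and the restricted closure of {DirID} across the fragments never reaches {Genre}.
Title → Genre is preserved.
MovieID → Title is preserved.
Year → Genre is preserved.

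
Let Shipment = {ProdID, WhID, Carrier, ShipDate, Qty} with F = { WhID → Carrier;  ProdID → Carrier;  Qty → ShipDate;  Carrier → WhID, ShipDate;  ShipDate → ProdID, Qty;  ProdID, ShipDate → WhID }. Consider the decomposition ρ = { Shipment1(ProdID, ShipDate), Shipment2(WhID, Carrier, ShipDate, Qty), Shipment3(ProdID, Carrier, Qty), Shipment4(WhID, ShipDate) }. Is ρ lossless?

Chase test. Columns are ProdID, WhID, Carrier, ShipDate, Qty; row i has aⱼ where attribute j ∈ Shipmenti, else bᵢⱼ.
Initial tableau (one row per fragment):
  row 1: a1 b12 b13 a4 b15
  row 2: b21 a2 a3 a4 a5
  row 3: a1 b32 a3 b34 a5
  row 4: b41 a2 b43 a4 b45
Rows 2 and 4 agree on WhID; apply WhID→Carrier and equate their Carrier entries.
Rows 1 and 3 agree on ProdID; apply ProdID→Carrier and equate their Carrier entries.
Rows 2 and 3 agree on Qty; apply Qty→ShipDate and equate their ShipDate entries.
Rows 1 and 2 agree on Carrier; apply Carrier→WhID, ShipDate and equate their WhID, ShipDate entries.
Rows 1 and 3 agree on Carrier; apply Carrier→WhID, ShipDate and equate their WhID, ShipDate entries.
Rows 1 and 2 agree on ShipDate; apply ShipDate→ProdID, Qty and equate their ProdID, Qty entries.
Rows 1 and 4 agree on ShipDate; apply ShipDate→ProdID, Qty and equate their ProdID, Qty entries.
Row 1 is now all distinguished symbols — the join is lossless.

Yes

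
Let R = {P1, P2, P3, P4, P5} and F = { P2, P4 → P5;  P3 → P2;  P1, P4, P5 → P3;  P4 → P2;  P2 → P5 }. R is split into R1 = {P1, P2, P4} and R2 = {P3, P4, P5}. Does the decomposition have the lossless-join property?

Common attributes: R1 ∩ R2 = {P4}.
Closure of {P4}: P4 → P2 applies, adding P2; P2 → P5 applies, adding P5. So (P4)⁺ = {P2, P4, P5}.
The closure contains neither all of R1 = {P1, P2, P4} nor all of R2 = {P3, P4, P5}, so the common attributes are not a superkey of either fragment. The join is lossy.

No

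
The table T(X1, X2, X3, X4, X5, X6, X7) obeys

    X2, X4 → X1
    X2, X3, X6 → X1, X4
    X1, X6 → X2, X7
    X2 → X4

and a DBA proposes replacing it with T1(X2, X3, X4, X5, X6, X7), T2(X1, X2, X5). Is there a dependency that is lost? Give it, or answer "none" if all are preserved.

X1, X6 → X2, X7

Check X1, X6 → X2, X7: no single fragment contains all of {X1, X2, X6, X7}, and the restricted closure of {X1, X6} across the fragments never reaches {X2, X7}.
X2, X4 → X1 is preserved.
X2, X3, X6 → X1, X4 is preserved.
X2 → X4 is preserved.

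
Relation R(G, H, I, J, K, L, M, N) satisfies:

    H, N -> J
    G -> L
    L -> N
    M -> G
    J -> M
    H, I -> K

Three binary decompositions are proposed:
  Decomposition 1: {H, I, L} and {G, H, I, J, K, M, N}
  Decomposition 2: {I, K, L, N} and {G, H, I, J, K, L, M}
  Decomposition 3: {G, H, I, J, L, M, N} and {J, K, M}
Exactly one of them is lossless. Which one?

Decomposition 1: common = {H, I}, closure = {H, I, K} → lossy.
Decomposition 2: common = {I, K, L}, closure = {I, K, L, N} → lossless.
Decomposition 3: common = {J, M}, closure = {G, J, L, M, N} → lossy.

Decomposition 2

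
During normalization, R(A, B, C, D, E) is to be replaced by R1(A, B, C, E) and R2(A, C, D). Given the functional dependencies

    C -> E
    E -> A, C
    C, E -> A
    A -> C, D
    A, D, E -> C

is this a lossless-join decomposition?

Common attributes: R1 ∩ R2 = {A, C}.
Closure of {A, C}: C → E applies, adding E; A → C, D applies, adding D. So (A, C)⁺ = {A, C, D, E}.
This closure contains every attribute of R2, so R1 ∩ R2 → R2. The join is lossless.

Yes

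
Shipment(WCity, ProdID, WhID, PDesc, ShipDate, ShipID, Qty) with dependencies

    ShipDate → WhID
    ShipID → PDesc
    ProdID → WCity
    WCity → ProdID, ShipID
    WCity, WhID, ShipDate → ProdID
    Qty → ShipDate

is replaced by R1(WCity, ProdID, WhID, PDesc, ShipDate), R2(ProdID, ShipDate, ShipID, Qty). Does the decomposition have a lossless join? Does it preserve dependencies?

Lossless test: (ProdID, ShipDate)⁺ = {WCity, ProdID, WhID, PDesc, ShipDate, ShipID}, which contains all of one fragment — lossless.
Dependency preservation: the restricted closure of {ShipID} across the fragments never reaches {PDesc}, so ShipID → PDesc cannot be enforced without a join — not preserved.

lossless but not dependency-preserving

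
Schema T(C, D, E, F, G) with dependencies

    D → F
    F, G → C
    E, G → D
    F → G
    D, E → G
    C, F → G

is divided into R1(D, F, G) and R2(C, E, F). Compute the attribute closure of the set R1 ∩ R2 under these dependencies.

C, F, G

R1 ∩ R2 = {F}.
F → G applies, adding G
F, G → C applies, adding C
Closure: {C, F, G}.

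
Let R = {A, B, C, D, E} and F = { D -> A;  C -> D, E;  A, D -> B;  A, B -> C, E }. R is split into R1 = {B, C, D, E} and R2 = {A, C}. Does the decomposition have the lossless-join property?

Common attributes: R1 ∩ R2 = {C}.
Closure of {C}: C → D, E applies, adding D, E; D → A applies, adding A; A, D → B applies, adding B. So (C)⁺ = {A, B, C, D, E}.
This closure contains every attribute of R1, so R1 ∩ R2 → R1. The join is lossless.

Yes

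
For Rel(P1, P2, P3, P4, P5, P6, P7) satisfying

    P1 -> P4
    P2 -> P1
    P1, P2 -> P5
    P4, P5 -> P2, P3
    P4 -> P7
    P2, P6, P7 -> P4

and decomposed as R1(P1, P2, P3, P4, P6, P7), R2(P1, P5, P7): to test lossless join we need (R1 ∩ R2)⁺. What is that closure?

P1, P4, P7

R1 ∩ R2 = {P1, P7}.
P1 → P4 applies, adding P4
Closure: {P1, P4, P7}.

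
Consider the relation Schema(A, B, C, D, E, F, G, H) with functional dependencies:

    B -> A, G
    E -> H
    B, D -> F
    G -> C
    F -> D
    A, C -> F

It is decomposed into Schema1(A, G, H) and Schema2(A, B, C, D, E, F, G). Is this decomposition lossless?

Common attributes: Schema1 ∩ Schema2 = {A, G}.
Closure of {A, G}: G → C applies, adding C; A, C → F applies, adding F; F → D applies, adding D. So (A, G)⁺ = {A, C, D, F, G}.
The closure contains neither all of Schema1 = {A, G, H} nor all of Schema2 = {A, B, C, D, E, F, G}, so the common attributes are not a superkey of either fragment. The join is lossy.

No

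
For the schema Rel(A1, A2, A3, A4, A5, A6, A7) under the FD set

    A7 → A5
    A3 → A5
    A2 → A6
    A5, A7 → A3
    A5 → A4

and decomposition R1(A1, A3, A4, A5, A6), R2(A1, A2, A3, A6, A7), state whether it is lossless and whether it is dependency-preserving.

lossless and dependency-preserving

Lossless test: (A1, A3, A6)⁺ = {A1, A3, A4, A5, A6}, which contains all of one fragment — lossless.
Dependency preservation: A7 → A5; A5, A7 → A3 are not contained in any single fragment, but the restricted closure of each left-hand side across the fragments still reaches the right-hand side; the remaining FDs each lie inside some fragment. All dependencies are preserved.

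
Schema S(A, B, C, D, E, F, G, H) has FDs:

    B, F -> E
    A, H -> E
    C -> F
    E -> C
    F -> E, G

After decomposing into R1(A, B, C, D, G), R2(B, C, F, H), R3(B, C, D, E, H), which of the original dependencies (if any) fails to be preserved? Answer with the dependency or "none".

A, H -> E

Check A, H → E: no single fragment contains all of {A, E, H}, and the restricted closure of {A, H} across the fragments never reaches {E}.
B, F → E is preserved.
C → F is preserved.
E → C is preserved.
F → E, G is preserved.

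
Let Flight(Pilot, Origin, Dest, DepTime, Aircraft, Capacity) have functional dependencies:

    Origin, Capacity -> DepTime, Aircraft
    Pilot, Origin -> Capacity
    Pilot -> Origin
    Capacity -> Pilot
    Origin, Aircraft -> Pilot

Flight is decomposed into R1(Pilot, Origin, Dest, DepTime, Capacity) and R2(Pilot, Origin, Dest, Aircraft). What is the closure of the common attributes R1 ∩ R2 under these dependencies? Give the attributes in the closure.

R1 ∩ R2 = {Pilot, Origin, Dest}.
Pilot, Origin → Capacity applies, adding Capacity
Origin, Capacity → DepTime, Aircraft applies, adding DepTime, Aircraft
Closure: {Pilot, Origin, Dest, DepTime, Aircraft, Capacity}.

Pilot, Origin, Dest, DepTime, Aircraft, Capacity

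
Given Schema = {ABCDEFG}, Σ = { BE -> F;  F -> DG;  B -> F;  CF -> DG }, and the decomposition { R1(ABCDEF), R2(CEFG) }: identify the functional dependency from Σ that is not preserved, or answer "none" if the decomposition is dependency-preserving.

BE → F lies within R1.
F → DG: restricted closure across fragments reaches DG.
B → F lies within R1.
CF → DG: restricted closure across fragments reaches DG.
Every dependency is enforceable on the fragments, so the decomposition is dependency-preserving.

none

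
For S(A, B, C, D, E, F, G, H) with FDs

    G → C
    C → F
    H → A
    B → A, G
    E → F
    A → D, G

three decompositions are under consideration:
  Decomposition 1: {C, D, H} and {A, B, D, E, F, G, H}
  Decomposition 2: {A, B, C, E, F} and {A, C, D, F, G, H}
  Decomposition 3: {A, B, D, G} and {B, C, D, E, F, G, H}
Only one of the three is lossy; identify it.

Decomposition 1: common = {D, H}, closure = {A, C, D, F, G, H} → lossless.
Decomposition 2: common = {A, C, F}, closure = {A, C, D, F, G} → lossy.
Decomposition 3: common = {B, D, G}, closure = {A, B, C, D, F, G} → lossless.

Decomposition 2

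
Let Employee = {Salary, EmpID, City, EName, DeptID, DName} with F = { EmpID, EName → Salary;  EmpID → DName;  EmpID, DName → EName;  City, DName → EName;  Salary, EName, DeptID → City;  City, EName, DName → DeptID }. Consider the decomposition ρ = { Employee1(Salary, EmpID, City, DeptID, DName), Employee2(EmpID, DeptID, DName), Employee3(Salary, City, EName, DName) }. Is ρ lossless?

Chase test. Columns are Salary, EmpID, City, EName, DeptID, DName; row i has aⱼ where attribute j ∈ Employeei, else bᵢⱼ.
Initial tableau (one row per fragment):
  row 1: a1 a2 a3 b14 a5 a6
  row 2: b21 a2 b23 b24 a5 a6
  row 3: a1 b32 a3 a4 b35 a6
Rows 1 and 2 agree on EmpID, DName; apply EmpID, DName→EName and equate their EName entries.
Rows 1 and 3 agree on City, DName; apply City, DName→EName and equate their EName entries.
Rows 1 and 3 agree on City, EName, DName; apply City, EName, DName→DeptID and equate their DeptID entries.
Rows 1 and 2 agree on EmpID, EName; apply EmpID, EName→Salary and equate their Salary entries.
Rows 1 and 2 agree on Salary, EName, DeptID; apply Salary, EName, DeptID→City and equate their City entries.
Row 1 is now all distinguished symbols — the join is lossless.

Yes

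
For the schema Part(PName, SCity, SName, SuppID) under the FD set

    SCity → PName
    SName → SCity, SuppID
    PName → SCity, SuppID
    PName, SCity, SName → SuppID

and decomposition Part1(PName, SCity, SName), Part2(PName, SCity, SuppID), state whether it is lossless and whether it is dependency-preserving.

lossless and dependency-preserving

Lossless test: (PName, SCity)⁺ = {PName, SCity, SuppID}, which contains all of one fragment — lossless.
Dependency preservation: SName → SCity, SuppID; PName, SCity, SName → SuppID are not contained in any single fragment, but the restricted closure of each left-hand side across the fragments still reaches the right-hand side; the remaining FDs each lie inside some fragment. All dependencies are preserved.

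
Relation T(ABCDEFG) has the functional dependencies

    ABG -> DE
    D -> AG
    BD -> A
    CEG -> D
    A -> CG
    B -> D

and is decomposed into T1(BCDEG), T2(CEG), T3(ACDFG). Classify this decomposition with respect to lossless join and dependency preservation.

Lossless test (chase): Rows 1 and 3 agree on D; apply D→AG and equate their AG entries. Rows 1 and 2 agree on CEG; apply CEG→D and equate their D entries. Rows 1 and 2 agree on D; apply D→AG and equate their AG entries. No row becomes fully distinguished — the join is lossy.
Dependency preservation: ABG → DE; BD → A are not contained in any single fragment, but the restricted closure of each left-hand side across the fragments still reaches the right-hand side; the remaining FDs each lie inside some fragment. All dependencies are preserved.

lossy but dependency-preserving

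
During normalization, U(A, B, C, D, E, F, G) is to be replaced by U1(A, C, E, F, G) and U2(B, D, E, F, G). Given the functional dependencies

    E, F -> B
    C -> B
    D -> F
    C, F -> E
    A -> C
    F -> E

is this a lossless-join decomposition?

No

Common attributes: U1 ∩ U2 = {E, F, G}.
Closure of {E, F, G}: E, F → B applies, adding B. So (E, F, G)⁺ = {B, E, F, G}.
The closure contains neither all of U1 = {A, C, E, F, G} nor all of U2 = {B, D, E, F, G}, so the common attributes are not a superkey of either fragment. The join is lossy.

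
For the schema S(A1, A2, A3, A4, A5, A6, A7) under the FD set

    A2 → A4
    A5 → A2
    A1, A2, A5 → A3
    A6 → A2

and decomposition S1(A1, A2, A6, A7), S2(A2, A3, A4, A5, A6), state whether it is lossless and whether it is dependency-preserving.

Lossless test: (A2, A6)⁺ = {A2, A4, A6}, which is a superkey of neither fragment — lossy.
Dependency preservation: the restricted closure of {A1, A2, A5} across the fragments never reaches {A3}, so A1, A2, A5 → A3 cannot be enforced without a join — not preserved.

lossy and not dependency-preserving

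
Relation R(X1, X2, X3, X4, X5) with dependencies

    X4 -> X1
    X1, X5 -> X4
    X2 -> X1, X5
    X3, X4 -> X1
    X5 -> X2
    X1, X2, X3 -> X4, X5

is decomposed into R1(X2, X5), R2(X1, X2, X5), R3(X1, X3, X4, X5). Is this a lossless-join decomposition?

Yes

Chase test. Columns are X1, X2, X3, X4, X5; row i has aⱼ where attribute j ∈ Ri, else bᵢⱼ.
Initial tableau (one row per fragment):
  row 1: b11 a2 b13 b14 a5
  row 2: a1 a2 b23 b24 a5
  row 3: a1 b32 a3 a4 a5
Rows 2 and 3 agree on X1, X5; apply X1, X5→X4 and equate their X4 entries.
Rows 1 and 2 agree on X2; apply X2→X1, X5 and equate their X1, X5 entries.
Rows 1 and 3 agree on X5; apply X5→X2 and equate their X2 entries.
Rows 1 and 2 agree on X1, X5; apply X1, X5→X4 and equate their X4 entries.
Row 3 is now all distinguished symbols — the join is lossless.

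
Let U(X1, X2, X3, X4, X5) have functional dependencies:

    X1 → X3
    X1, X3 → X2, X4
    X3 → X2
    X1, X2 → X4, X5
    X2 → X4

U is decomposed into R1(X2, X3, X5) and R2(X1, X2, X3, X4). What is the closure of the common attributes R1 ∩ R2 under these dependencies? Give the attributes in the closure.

X2, X3, X4

R1 ∩ R2 = {X2, X3}.
X2 → X4 applies, adding X4
Closure: {X2, X3, X4}.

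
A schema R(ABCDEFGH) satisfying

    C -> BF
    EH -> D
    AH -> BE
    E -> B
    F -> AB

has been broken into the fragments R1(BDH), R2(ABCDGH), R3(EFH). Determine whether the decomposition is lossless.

No

Chase test. Columns are ABCDEFGH; row i has aⱼ where attribute j ∈ Ri, else bᵢⱼ.
Initial tableau (one row per fragment):
  row 1: b11 a2 b13 a4 b15 b16 b17 a8
  row 2: a1 a2 a3 a4 b25 b26 a7 a8
  row 3: b31 b32 b33 b34 a5 a6 b37 a8
No row becomes fully distinguished — the join is lossy.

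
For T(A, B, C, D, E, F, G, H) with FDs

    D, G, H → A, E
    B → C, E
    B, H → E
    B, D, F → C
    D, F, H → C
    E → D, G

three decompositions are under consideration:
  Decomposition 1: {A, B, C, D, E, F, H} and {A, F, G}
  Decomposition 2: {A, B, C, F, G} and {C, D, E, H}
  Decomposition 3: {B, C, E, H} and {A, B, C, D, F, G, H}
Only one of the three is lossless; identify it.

Decomposition 3

Decomposition 1: common = {A, F}, closure = {A, F} → lossy.
Decomposition 2: common = {C}, closure = {C} → lossy.
Decomposition 3: common = {B, C, H}, closure = {A, B, C, D, E, G, H} → lossless.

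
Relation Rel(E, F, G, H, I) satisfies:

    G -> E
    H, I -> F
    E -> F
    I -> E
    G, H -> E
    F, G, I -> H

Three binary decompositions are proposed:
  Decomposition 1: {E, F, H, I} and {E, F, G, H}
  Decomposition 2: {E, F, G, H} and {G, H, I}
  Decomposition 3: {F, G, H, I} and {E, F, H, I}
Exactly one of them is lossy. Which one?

Decomposition 1

Decomposition 1: common = {E, F, H}, closure = {E, F, H} → lossy.
Decomposition 2: common = {G, H}, closure = {E, F, G, H} → lossless.
Decomposition 3: common = {F, H, I}, closure = {E, F, H, I} → lossless.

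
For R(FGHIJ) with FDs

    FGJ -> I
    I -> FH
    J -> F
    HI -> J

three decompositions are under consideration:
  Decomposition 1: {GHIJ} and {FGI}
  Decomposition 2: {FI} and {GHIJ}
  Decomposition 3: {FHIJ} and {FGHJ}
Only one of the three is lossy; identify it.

Decomposition 3

Decomposition 1: common = {GI}, closure = {FGHIJ} → lossless.
Decomposition 2: common = {I}, closure = {FHIJ} → lossless.
Decomposition 3: common = {FHJ}, closure = {FHJ} → lossy.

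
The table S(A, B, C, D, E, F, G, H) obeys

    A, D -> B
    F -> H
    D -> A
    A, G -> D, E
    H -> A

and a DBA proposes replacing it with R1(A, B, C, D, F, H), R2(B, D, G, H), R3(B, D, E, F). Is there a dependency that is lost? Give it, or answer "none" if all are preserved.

A, G -> D, E

Check A, G → D, E: no single fragment contains all of {A, D, E, G}, and the restricted closure of {A, G} across the fragments never reaches {D, E}.
A, D → B is preserved.
F → H is preserved.
D → A is preserved.
H → A is preserved.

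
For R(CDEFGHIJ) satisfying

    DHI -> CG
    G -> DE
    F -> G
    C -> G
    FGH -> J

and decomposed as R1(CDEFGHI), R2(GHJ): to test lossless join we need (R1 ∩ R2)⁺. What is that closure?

DEGH

R1 ∩ R2 = {GH}.
G → DE applies, adding DE
Closure: {DEGH}.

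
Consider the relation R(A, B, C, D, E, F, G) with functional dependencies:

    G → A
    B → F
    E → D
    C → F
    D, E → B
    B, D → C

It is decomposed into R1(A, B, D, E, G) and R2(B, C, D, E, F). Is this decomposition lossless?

Yes

Common attributes: R1 ∩ R2 = {B, D, E}.
Closure of {B, D, E}: B → F applies, adding F; B, D → C applies, adding C. So (B, D, E)⁺ = {B, C, D, E, F}.
This closure contains every attribute of R2, so R1 ∩ R2 → R2. The join is lossless.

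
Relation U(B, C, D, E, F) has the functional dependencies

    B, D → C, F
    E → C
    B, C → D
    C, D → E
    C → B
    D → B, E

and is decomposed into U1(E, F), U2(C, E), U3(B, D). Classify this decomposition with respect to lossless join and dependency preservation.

Lossless test (chase): Rows 1 and 2 agree on E; apply E→C and equate their C entries. Rows 1 and 2 agree on C; apply C→B and equate their B entries. Rows 1 and 2 agree on B, C; apply B, C→D and equate their D entries. Rows 1 and 2 agree on B, D; apply B, D→C, F and equate their C, F entries. No row becomes fully distinguished — the join is lossy.
Dependency preservation: the restricted closure of {B, D} across the fragments never reaches {C, F}, so B, D → C, F cannot be enforced without a join — not preserved.

lossy and not dependency-preserving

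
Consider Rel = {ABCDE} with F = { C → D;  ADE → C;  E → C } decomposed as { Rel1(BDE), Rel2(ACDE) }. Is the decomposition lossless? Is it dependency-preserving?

Lossless test: (DE)⁺ = {CDE}, which is a superkey of neither fragment — lossy.
Dependency preservation: every FD's attributes lie within a single fragment, so each can be enforced locally — preserved.

lossy but dependency-preserving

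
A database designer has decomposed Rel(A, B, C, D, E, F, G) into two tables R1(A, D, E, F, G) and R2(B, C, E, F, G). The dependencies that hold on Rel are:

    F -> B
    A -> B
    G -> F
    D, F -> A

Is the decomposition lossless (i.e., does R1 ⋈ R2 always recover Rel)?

Common attributes: R1 ∩ R2 = {E, F, G}.
Closure of {E, F, G}: F → B applies, adding B. So (E, F, G)⁺ = {B, E, F, G}.
The closure contains neither all of R1 = {A, D, E, F, G} nor all of R2 = {B, C, E, F, G}, so the common attributes are not a superkey of either fragment. The join is lossy.

No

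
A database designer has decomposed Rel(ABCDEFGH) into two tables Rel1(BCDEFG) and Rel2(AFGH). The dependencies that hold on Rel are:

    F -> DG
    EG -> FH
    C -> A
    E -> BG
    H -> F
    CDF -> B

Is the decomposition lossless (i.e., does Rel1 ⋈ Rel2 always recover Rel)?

Common attributes: Rel1 ∩ Rel2 = {FG}.
Closure of {FG}: F → DG applies, adding D. So (FG)⁺ = {DFG}.
The closure contains neither all of Rel1 = {BCDEFG} nor all of Rel2 = {AFGH}, so the common attributes are not a superkey of either fragment. The join is lossy.

No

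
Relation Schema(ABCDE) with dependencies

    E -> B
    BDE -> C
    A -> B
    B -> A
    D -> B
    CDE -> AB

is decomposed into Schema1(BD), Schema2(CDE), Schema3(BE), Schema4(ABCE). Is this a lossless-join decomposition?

Chase test. Columns are ABCDE; row i has aⱼ where attribute j ∈ Schemai, else bᵢⱼ.
Initial tableau (one row per fragment):
  row 1: b11 a2 b13 a4 b15
  row 2: b21 b22 a3 a4 a5
  row 3: b31 a2 b33 b34 a5
  row 4: a1 a2 a3 b44 a5
Rows 2 and 3 agree on E; apply E→B and equate their B entries.
Rows 1 and 2 agree on B; apply B→A and equate their A entries.
Rows 1 and 3 agree on B; apply B→A and equate their A entries.
Rows 1 and 4 agree on B; apply B→A and equate their A entries.
Row 2 is now all distinguished symbols — the join is lossless.

Yes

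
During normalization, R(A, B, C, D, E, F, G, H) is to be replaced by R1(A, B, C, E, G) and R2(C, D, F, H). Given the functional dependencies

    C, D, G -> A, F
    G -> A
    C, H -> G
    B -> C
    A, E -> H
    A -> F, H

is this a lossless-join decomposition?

No

Common attributes: R1 ∩ R2 = {C}.
No dependency enlarges {C}, so (C)⁺ = {C}.
The closure contains neither all of R1 = {A, B, C, E, G} nor all of R2 = {C, D, F, H}, so the common attributes are not a superkey of either fragment. The join is lossy.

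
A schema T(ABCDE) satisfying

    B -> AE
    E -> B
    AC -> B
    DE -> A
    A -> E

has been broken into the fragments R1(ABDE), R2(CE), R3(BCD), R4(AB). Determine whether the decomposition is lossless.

Chase test. Columns are ABCDE; row i has aⱼ where attribute j ∈ Ri, else bᵢⱼ.
Initial tableau (one row per fragment):
  row 1: a1 a2 b13 a4 a5
  row 2: b21 b22 a3 b24 a5
  row 3: b31 a2 a3 a4 b35
  row 4: a1 a2 b43 b44 b45
Rows 1 and 3 agree on B; apply B→AE and equate their AE entries.
Rows 1 and 4 agree on B; apply B→AE and equate their AE entries.
Rows 1 and 2 agree on E; apply E→B and equate their B entries.
Rows 1 and 2 agree on B; apply B→AE and equate their AE entries.
Row 3 is now all distinguished symbols — the join is lossless.

Yes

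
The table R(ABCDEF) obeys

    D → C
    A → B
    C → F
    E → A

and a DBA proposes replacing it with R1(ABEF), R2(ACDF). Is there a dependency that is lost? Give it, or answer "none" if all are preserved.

none

D → C lies within R2.
A → B lies within R1.
C → F lies within R2.
E → A lies within R1.
Every dependency is enforceable on the fragments, so the decomposition is dependency-preserving.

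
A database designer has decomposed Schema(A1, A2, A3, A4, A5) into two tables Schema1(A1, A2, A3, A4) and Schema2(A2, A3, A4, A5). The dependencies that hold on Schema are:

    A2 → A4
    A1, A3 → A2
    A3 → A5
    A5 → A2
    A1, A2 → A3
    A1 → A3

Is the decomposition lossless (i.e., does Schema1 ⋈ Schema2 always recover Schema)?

Common attributes: Schema1 ∩ Schema2 = {A2, A3, A4}.
Closure of {A2, A3, A4}: A3 → A5 applies, adding A5. So (A2, A3, A4)⁺ = {A2, A3, A4, A5}.
This closure contains every attribute of Schema2, so Schema1 ∩ Schema2 → Schema2. The join is lossless.

Yes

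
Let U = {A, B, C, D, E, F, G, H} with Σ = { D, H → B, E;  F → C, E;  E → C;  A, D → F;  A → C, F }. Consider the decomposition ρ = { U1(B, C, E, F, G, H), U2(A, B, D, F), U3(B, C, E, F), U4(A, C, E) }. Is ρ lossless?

No

Chase test. Columns are A, B, C, D, E, F, G, H; row i has aⱼ where attribute j ∈ Ui, else bᵢⱼ.
Initial tableau (one row per fragment):
  row 1: b11 a2 a3 b14 a5 a6 a7 a8
  row 2: a1 a2 b23 a4 b25 a6 b27 b28
  row 3: b31 a2 a3 b34 a5 a6 b37 b38
  row 4: a1 b42 a3 b44 a5 b46 b47 b48
Rows 1 and 2 agree on F; apply F→C, E and equate their C, E entries.
Rows 2 and 4 agree on A; apply A→C, F and equate their C, F entries.
No row becomes fully distinguished — the join is lossy.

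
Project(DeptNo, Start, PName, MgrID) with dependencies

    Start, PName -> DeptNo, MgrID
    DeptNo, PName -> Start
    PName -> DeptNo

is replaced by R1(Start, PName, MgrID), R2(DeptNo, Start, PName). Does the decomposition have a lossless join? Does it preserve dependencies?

Lossless test: (Start, PName)⁺ = {DeptNo, Start, PName, MgrID}, which contains all of one fragment — lossless.
Dependency preservation: Start, PName → DeptNo, MgrID is not contained in any single fragment, but the restricted closure of its left-hand side across the fragments still reaches the right-hand side; the remaining FDs each lie inside some fragment. All dependencies are preserved.

lossless and dependency-preserving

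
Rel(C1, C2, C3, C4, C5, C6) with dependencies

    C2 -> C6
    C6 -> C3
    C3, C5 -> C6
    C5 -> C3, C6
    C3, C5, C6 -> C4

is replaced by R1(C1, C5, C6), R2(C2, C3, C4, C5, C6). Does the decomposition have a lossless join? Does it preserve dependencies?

Lossless test: (C5, C6)⁺ = {C3, C4, C5, C6}, which is a superkey of neither fragment — lossy.
Dependency preservation: every FD's attributes lie within a single fragment, so each can be enforced locally — preserved.

lossy but dependency-preserving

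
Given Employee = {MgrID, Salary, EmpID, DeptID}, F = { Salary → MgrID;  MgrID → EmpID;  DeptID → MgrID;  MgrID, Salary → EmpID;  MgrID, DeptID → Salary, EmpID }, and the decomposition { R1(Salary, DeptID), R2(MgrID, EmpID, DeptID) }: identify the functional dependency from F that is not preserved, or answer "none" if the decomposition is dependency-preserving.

Check Salary → MgrID: no single fragment contains all of {MgrID, Salary}, and the restricted closure of {Salary} across the fragments never reaches {MgrID}.
MgrID → EmpID is preserved.
DeptID → MgrID is preserved.
MgrID, Salary → EmpID is preserved.
MgrID, DeptID → Salary, EmpID is preserved.

Salary → MgrID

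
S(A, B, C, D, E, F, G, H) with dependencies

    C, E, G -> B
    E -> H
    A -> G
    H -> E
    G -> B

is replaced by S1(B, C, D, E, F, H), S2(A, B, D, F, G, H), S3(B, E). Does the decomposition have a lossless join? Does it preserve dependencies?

lossy but dependency-preserving

Lossless test (chase): Rows 1 and 3 agree on E; apply E→H and equate their H entries. Rows 1 and 2 agree on H; apply H→E and equate their E entries. No row becomes fully distinguished — the join is lossy.
Dependency preservation: C, E, G → B is not contained in any single fragment, but the restricted closure of its left-hand side across the fragments still reaches the right-hand side; the remaining FDs each lie inside some fragment. All dependencies are preserved.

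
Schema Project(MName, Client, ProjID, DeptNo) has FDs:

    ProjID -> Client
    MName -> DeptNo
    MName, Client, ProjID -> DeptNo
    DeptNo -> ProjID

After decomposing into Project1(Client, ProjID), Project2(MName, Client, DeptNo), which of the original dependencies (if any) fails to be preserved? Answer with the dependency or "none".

Check DeptNo → ProjID: no single fragment contains all of {ProjID, DeptNo}, and the restricted closure of {DeptNo} across the fragments never reaches {ProjID}.
ProjID → Client is preserved.
MName → DeptNo is preserved.
MName, Client, ProjID → DeptNo is preserved.

DeptNo -> ProjID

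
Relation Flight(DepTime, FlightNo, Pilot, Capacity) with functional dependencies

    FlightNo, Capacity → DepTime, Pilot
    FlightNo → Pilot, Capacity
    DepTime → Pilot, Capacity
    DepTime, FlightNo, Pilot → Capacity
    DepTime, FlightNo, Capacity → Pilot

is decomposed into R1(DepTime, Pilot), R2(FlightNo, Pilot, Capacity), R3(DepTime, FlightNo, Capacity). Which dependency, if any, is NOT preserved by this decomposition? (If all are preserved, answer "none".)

FlightNo, Capacity → DepTime, Pilot: restricted closure across fragments reaches DepTime, Pilot.
FlightNo → Pilot, Capacity lies within R2.
DepTime → Pilot, Capacity: restricted closure across fragments reaches Pilot, Capacity.
DepTime, FlightNo, Pilot → Capacity: restricted closure across fragments reaches Capacity.
DepTime, FlightNo, Capacity → Pilot: restricted closure across fragments reaches Pilot.
Every dependency is enforceable on the fragments, so the decomposition is dependency-preserving.

none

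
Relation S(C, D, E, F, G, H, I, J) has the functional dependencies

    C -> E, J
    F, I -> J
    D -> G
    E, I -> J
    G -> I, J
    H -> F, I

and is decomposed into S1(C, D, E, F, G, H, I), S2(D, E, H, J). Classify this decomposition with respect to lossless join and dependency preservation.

Lossless test: (D, E, H)⁺ = {D, E, F, G, H, I, J}, which contains all of one fragment — lossless.
Dependency preservation: the restricted closure of {C} across the fragments never reaches {E, J}, so C → E, J cannot be enforced without a join — not preserved.

lossless but not dependency-preserving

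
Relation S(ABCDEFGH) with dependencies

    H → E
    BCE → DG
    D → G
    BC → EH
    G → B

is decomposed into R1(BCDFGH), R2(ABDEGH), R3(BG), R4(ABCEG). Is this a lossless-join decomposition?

Chase test. Columns are ABCDEFGH; row i has aⱼ where attribute j ∈ Ri, else bᵢⱼ.
Initial tableau (one row per fragment):
  row 1: b11 a2 a3 a4 b15 a6 a7 a8
  row 2: a1 a2 b23 a4 a5 b26 a7 a8
  row 3: b31 a2 b33 b34 b35 b36 a7 b38
  row 4: a1 a2 a3 b44 a5 b46 a7 b48
Rows 1 and 2 agree on H; apply H→E and equate their E entries.
Rows 1 and 4 agree on BCE; apply BCE→DG and equate their DG entries.
Rows 1 and 4 agree on BC; apply BC→EH and equate their EH entries.
No row becomes fully distinguished — the join is lossy.

No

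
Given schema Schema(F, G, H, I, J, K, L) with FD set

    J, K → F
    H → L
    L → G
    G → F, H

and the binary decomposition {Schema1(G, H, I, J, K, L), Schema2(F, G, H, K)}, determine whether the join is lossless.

Common attributes: Schema1 ∩ Schema2 = {G, H, K}.
Closure of {G, H, K}: H → L applies, adding L; G → F, H applies, adding F. So (G, H, K)⁺ = {F, G, H, K, L}.
This closure contains every attribute of Schema2, so Schema1 ∩ Schema2 → Schema2. The join is lossless.

Yes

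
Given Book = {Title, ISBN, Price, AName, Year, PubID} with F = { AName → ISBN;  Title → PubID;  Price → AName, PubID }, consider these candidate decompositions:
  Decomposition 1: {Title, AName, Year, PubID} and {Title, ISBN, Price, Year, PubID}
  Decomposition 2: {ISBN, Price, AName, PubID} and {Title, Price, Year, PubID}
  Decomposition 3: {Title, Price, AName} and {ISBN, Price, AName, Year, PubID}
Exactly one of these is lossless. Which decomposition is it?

Decomposition 1: common = {Title, Year, PubID}, closure = {Title, Year, PubID} → lossy.
Decomposition 2: common = {Price, PubID}, closure = {ISBN, Price, AName, PubID} → lossless.
Decomposition 3: common = {Price, AName}, closure = {ISBN, Price, AName, PubID} → lossy.

Decomposition 2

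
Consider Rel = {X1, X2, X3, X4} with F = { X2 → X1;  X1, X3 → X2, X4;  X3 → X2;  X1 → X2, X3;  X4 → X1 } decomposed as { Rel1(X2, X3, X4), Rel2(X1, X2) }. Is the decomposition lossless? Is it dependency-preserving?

Lossless test: (X2)⁺ = {X1, X2, X3, X4}, which contains all of one fragment — lossless.
Dependency preservation: X1, X3 → X2, X4; X1 → X2, X3; X4 → X1 are not contained in any single fragment, but the restricted closure of each left-hand side across the fragments still reaches the right-hand side; the remaining FDs each lie inside some fragment. All dependencies are preserved.

lossless and dependency-preserving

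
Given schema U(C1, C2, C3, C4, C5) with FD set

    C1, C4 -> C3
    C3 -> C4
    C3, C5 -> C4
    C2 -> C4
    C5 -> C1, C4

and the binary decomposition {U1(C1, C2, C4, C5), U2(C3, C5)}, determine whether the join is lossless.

Yes

Common attributes: U1 ∩ U2 = {C5}.
Closure of {C5}: C5 → C1, C4 applies, adding C1, C4; C1, C4 → C3 applies, adding C3. So (C5)⁺ = {C1, C3, C4, C5}.
This closure contains every attribute of U2, so U1 ∩ U2 → U2. The join is lossless.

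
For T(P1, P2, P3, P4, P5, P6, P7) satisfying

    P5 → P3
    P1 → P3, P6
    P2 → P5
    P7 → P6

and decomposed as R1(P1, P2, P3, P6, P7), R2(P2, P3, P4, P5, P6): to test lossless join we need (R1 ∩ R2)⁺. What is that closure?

P2, P3, P5, P6

R1 ∩ R2 = {P2, P3, P6}.
P2 → P5 applies, adding P5
Closure: {P2, P3, P5, P6}.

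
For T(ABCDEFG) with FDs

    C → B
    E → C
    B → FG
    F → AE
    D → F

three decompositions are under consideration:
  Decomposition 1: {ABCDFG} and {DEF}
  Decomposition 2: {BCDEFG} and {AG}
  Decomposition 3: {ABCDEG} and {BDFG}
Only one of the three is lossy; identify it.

Decomposition 2

Decomposition 1: common = {DF}, closure = {ABCDEFG} → lossless.
Decomposition 2: common = {G}, closure = {G} → lossy.
Decomposition 3: common = {BDG}, closure = {ABCDEFG} → lossless.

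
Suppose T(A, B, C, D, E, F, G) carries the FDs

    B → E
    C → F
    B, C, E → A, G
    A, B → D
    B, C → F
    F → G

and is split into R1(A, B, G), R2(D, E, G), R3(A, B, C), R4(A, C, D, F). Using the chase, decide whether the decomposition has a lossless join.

No

Chase test. Columns are A, B, C, D, E, F, G; row i has aⱼ where attribute j ∈ Ri, else bᵢⱼ.
Initial tableau (one row per fragment):
  row 1: a1 a2 b13 b14 b15 b16 a7
  row 2: b21 b22 b23 a4 a5 b26 a7
  row 3: a1 a2 a3 b34 b35 b36 b37
  row 4: a1 b42 a3 a4 b45 a6 b47
Rows 1 and 3 agree on B; apply B→E and equate their E entries.
Rows 3 and 4 agree on C; apply C→F and equate their F entries.
Rows 1 and 3 agree on A, B; apply A, B→D and equate their D entries.
Rows 3 and 4 agree on F; apply F→G and equate their G entries.
No row becomes fully distinguished — the join is lossy.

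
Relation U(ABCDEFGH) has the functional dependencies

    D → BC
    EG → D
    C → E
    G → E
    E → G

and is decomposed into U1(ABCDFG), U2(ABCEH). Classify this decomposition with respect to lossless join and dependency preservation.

lossy but dependency-preserving

Lossless test: (ABC)⁺ = {ABCDEG}, which is a superkey of neither fragment — lossy.
Dependency preservation: EG → D; G → E; E → G are not contained in any single fragment, but the restricted closure of each left-hand side across the fragments still reaches the right-hand side; the remaining FDs each lie inside some fragment. All dependencies are preserved.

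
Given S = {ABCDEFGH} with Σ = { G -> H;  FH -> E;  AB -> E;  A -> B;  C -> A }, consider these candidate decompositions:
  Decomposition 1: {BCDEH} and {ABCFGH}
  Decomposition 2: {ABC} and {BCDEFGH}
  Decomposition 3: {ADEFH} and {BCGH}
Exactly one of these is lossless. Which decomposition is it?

Decomposition 1: common = {BCH}, closure = {ABCEH} → lossy.
Decomposition 2: common = {BC}, closure = {ABCE} → lossless.
Decomposition 3: common = {H}, closure = {H} → lossy.

Decomposition 2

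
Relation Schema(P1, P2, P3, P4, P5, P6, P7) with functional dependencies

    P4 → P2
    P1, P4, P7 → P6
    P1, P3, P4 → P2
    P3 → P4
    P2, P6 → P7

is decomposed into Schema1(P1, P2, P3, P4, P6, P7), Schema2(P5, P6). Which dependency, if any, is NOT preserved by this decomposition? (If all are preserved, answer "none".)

P4 → P2 lies within Schema1.
P1, P4, P7 → P6 lies within Schema1.
P1, P3, P4 → P2 lies within Schema1.
P3 → P4 lies within Schema1.
P2, P6 → P7 lies within Schema1.
Every dependency is enforceable on the fragments, so the decomposition is dependency-preserving.

none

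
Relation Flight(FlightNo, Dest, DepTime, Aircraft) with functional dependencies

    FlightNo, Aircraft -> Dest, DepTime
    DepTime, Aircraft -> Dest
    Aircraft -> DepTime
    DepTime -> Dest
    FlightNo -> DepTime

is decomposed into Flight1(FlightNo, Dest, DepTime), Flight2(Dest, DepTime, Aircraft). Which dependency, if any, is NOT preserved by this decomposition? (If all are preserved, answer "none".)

none

FlightNo, Aircraft → Dest, DepTime: restricted closure across fragments reaches Dest, DepTime.
DepTime, Aircraft → Dest lies within Flight2.
Aircraft → DepTime lies within Flight2.
DepTime → Dest lies within Flight1.
FlightNo → DepTime lies within Flight1.
Every dependency is enforceable on the fragments, so the decomposition is dependency-preserving.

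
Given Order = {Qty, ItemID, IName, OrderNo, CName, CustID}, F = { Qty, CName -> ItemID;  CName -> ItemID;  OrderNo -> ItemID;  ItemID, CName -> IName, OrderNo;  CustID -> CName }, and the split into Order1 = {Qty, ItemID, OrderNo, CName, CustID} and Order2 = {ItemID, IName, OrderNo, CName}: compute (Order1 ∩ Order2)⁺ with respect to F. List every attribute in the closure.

Order1 ∩ Order2 = {ItemID, OrderNo, CName}.
ItemID, CName → IName, OrderNo applies, adding IName
Closure: {ItemID, IName, OrderNo, CName}.

ItemID, IName, OrderNo, CName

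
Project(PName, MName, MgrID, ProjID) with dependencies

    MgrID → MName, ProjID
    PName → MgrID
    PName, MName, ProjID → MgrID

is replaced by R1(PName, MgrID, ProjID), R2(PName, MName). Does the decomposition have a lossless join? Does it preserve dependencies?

lossless but not dependency-preserving

Lossless test: (PName)⁺ = {PName, MName, MgrID, ProjID}, which contains all of one fragment — lossless.
Dependency preservation: the restricted closure of {MgrID} across the fragments never reaches {MName, ProjID}, so MgrID → MName, ProjID cannot be enforced without a join — not preserved.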